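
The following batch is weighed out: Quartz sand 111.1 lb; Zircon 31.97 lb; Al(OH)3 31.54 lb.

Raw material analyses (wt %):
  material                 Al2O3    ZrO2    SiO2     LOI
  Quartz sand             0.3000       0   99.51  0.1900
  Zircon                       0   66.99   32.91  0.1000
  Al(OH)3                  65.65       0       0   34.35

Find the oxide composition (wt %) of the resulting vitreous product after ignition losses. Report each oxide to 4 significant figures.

Every computation carries full float precision end to end. Mid-chain values are printed rounded to four significant digits in the printout — each reported result takes a single rounding; the derived quantities, which include the yield, net glass mass, the three compositions, totals, ignition loss, are computed at full precision, as quoted within the problem or the answer, starting from the weights at 163.5 lb of glass.
Oxide masses out of the charge:
  Al2O3: 111.1·0.003000 + 31.54·0.6565 = 21.04 lb
  ZrO2: 31.97·0.6699 = 21.42 lb
  SiO2: 111.1·0.9951 + 31.97·0.3291 = 121.1 lb
LOI: 111.1·0.001900 + 31.97·0.001000 + 31.54·0.3435 = 11.08 lb
Net of LOI, the glass mass = 174.6 − 11.08 = 163.5 lb (matching Σ of the oxides)
wt %: oxide over glass, times 100

Glass mass = 163.5 lb (batch 174.6 − LOI 11.08).
Composition: Al2O3 12.87%, ZrO2 13.10%, SiO2 74.04%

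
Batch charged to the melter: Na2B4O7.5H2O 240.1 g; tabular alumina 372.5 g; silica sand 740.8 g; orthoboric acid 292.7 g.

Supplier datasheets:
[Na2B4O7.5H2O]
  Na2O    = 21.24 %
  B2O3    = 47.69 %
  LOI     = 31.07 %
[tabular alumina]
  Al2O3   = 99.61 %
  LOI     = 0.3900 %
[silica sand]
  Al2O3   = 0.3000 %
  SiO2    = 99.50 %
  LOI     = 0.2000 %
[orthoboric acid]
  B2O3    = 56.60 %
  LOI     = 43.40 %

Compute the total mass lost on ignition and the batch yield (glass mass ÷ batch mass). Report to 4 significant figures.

LOI loss = 204.6 g; glass = 1442 g; yield = 87.57%

The intermediate values are printed rounded off to 4 significant figures as written. All arithmetic runs at full precision all the way through. Each reported result is rounded exactly once. Derived quantities are recomputed in full precision (ignition loss, yield, glass mass, totals, the four compositions) from the batch weights for 1442 g of glass, exactly as shown in problem or answer.
Ignition loss by material:
  Na2B4O7.5H2O: 240.1 × 0.3107 = 74.60 g
  tabular alumina: 372.5 × 0.003900 = 1.453 g
  silica sand: 740.8 × 0.002000 = 1.482 g
  orthoboric acid: 292.7 × 0.4340 = 127.0 g
Total LOI = 204.6 g
Glass = batch − LOI = 1646 − 204.6 = 1442 g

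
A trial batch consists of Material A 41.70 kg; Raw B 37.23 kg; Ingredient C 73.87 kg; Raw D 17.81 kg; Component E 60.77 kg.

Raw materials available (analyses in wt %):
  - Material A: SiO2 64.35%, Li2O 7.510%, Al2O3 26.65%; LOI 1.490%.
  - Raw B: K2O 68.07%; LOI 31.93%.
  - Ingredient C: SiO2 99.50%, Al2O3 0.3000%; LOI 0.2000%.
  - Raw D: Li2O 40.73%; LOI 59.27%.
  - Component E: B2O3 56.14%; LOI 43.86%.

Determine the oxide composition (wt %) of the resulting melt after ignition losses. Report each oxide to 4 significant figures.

Glass mass = 181.5 kg (batch 231.4 − LOI 49.87).
Composition: B2O3 18.80%, SiO2 55.28%, K2O 13.96%, Li2O 5.722%, Al2O3 6.245%

Intermediates appear (rounded to four significant digits) in the printout. The working math carries full precision at all times — each reported number takes a single rounding; the derived quantities (the yield, LOI, glass mass, the totals, five oxide percentages) are recomputed in full float precision from the batch weights at 181.5 kg of glass exactly as printed in problem or answer.
What the batch supplies per oxide:
  B2O3: 60.77·0.5614 = 34.12 kg
  SiO2: 41.70·0.6435 + 73.87·0.9950 = 100.3 kg
  K2O: 37.23·0.6807 = 25.34 kg
  Li2O: 41.70·0.07510 + 17.81·0.4073 = 10.39 kg
  Al2O3: 41.70·0.2665 + 73.87·0.003000 = 11.33 kg
LOI: 41.70·0.01490 + 37.23·0.3193 + 73.87·0.002000 + 17.81·0.5927 + 60.77·0.4386 = 49.87 kg
Glass mass = batch − LOI = 231.4 − 49.87 = 181.5 kg (matching Σ of the oxides)
percent by weight: oxide/glass ×100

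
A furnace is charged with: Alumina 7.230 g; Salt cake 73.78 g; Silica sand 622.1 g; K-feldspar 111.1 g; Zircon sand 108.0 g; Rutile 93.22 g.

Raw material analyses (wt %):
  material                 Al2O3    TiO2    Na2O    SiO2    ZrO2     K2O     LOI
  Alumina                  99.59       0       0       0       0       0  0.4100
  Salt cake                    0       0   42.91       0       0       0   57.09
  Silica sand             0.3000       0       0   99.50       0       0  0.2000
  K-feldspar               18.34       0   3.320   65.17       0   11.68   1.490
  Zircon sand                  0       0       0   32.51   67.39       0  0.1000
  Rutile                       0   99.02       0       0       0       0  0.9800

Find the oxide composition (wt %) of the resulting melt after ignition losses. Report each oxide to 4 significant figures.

Every computation maintains full precision at each step — working values are displayed rounded to 4 significant digits within the worked lines — every reported number takes just one rounding — derived quantities, which include ignition loss, yield, the totals, six oxide percentages, glass mass, are carried at full float precision, exactly as shown in the question or the answer, using the weight values for 969.4 g of glass.
Mass of each oxide from the mix:
  Al2O3: 7.230·0.9959 + 622.1·0.003000 + 111.1·0.1834 = 29.44 g
  TiO2: 93.22·0.9902 = 92.31 g
  Na2O: 73.78·0.4291 + 111.1·0.03320 = 35.35 g
  SiO2: 622.1·0.9950 + 111.1·0.6517 + 108.0·0.3251 = 726.5 g
  ZrO2: 108.0·0.6739 = 72.78 g
  K2O: 111.1·0.1168 = 12.98 g
LOI: 7.230·0.004100 + 73.78·0.5709 + 622.1·0.002000 + 111.1·0.01490 + 108.0·0.001000 + 93.22·0.009800 = 46.07 g
Glass = total batch minus LOI = 1015 − 46.07 = 969.4 g (equal to the oxide-mass sum)
each oxide over glass, ×100, is wt %

Glass mass = 969.4 g (batch 1015 − LOI 46.07).
Composition: Al2O3 3.037%, TiO2 9.522%, Na2O 3.646%, SiO2 74.95%, ZrO2 7.508%, K2O 1.339%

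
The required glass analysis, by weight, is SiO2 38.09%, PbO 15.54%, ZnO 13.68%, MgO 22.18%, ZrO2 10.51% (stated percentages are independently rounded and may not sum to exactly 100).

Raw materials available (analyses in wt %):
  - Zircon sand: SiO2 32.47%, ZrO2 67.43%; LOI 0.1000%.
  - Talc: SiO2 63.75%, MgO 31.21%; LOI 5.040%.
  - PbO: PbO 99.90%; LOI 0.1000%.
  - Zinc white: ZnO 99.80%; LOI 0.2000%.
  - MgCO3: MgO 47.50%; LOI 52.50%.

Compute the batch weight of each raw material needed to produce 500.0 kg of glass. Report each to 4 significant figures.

Every computation holds full float precision end to end; the intermediate values are displayed, rounded to four significant digits, in the working; each reported value undergoes a single rounding; derived quantities, which include yield, the totals, LOI, five oxide percentages, glass mass, are recomputed in full precision, as quoted within problem or answer, from the weighed amounts for 500.0 kg of glass.
Oxide mass targets, per 500.0 kg glass:
  SiO2: 38.09% × 500.0 = 190.4 kg
  PbO: 15.54% × 500.0 = 77.70 kg
  ZnO: 13.68% × 500.0 = 68.40 kg
  MgO: 22.18% × 500.0 = 110.9 kg
  ZrO2: 10.51% × 500.0 = 52.55 kg
Checking each oxide sum from the weights as reported, versus the basis set out (oxide sums agree with the targets exact up to rounding of places):
  SiO2: 77.93·0.3247 + 259.1·0.6375 = 190.5 kg (target 190.4 kg)
  PbO: 77.78·0.9990 = 77.70 kg (target 77.70 kg)
  ZnO: 68.54·0.9980 = 68.40 kg (target 68.40 kg)
  MgO: 259.1·0.3121 + 63.26·0.4750 = 110.9 kg (target 110.9 kg)
  ZrO2: 77.93·0.6743 = 52.55 kg (target 52.55 kg)
Glass-mass bookkeeping: the batch minus its LOI: 500.0 kg (targets for the oxides total 500.0 kg; against the stated basis, 500.0 kg — rounding explains the deltas).
Total batch = Σ batch = 546.6 kg; ignition loss, Σ(batch × LOI) = 46.56 kg; yield, glass over the total, = 91.48%.

Batch per 500.0 kg glass:
  Zircon sand: 77.93 kg
  Talc: 259.1 kg
  PbO: 77.78 kg
  Zinc white: 68.54 kg
  MgCO3: 63.26 kg
Total batch = 546.6 kg; LOI loss = 46.56 kg; yield = 91.48%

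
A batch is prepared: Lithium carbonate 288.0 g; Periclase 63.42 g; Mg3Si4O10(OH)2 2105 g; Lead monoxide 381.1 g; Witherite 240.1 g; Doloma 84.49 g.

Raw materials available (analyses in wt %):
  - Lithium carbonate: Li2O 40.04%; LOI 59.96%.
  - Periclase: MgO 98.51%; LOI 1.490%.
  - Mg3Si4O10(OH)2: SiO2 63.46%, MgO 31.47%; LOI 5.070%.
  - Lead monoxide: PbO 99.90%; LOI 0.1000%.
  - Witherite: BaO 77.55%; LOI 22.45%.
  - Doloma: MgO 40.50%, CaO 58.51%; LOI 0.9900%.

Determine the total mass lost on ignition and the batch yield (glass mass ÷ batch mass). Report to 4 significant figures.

LOI loss = 335.5 g; glass = 2827 g; yield = 89.39%

The working math holds exact precision through the solve; working values are displayed (rounded to 4 significant digits) in the printout. Every reported number is rounded once only — all derived quantities are rebuilt at full float precision (the six compositions, the yield, glass mass, the totals, LOI) from the weighed amounts at 2827 g of glass, as they appear in question or answer.
Each material's LOI contribution:
  Lithium carbonate: 288.0 × 0.5996 = 172.7 g
  Periclase: 63.42 × 0.01490 = 0.9450 g
  Mg3Si4O10(OH)2: 2105 × 0.05070 = 106.7 g
  Lead monoxide: 381.1 × 0.001000 = 0.3811 g
  Witherite: 240.1 × 0.2245 = 53.90 g
  Doloma: 84.49 × 0.009900 = 0.8365 g
Total LOI = 335.5 g
Glass = batch − LOI = 3162 − 335.5 = 2827 g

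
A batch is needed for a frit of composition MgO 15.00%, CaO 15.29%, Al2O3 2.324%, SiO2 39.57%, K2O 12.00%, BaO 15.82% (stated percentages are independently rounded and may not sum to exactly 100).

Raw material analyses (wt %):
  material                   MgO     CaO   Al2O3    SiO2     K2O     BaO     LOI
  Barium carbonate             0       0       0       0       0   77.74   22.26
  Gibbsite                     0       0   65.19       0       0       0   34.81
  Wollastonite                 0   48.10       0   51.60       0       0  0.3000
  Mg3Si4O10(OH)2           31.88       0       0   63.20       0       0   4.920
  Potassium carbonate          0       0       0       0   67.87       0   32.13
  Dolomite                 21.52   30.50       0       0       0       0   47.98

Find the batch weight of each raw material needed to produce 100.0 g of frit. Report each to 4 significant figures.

The whole derivation maintains full float precision at every stage; in-progress results are displayed rounded to 4 significant digits in the printout — a single rounding finalizes every reported number — derived quantities (the six compositions, glass mass, yield, LOI, totals) are computed from the weighed amounts at 100.0 g of glass in full float precision precisely as stated by problem or answer.
Oxide mass targets, per 100.0 g frit:
  MgO: 15.00% × 100.0 = 15.00 g
  CaO: 15.29% × 100.0 = 15.29 g
  Al2O3: 2.324% × 100.0 = 2.324 g
  SiO2: 39.57% × 100.0 = 39.57 g
  K2O: 12.00% × 100.0 = 12.00 g
  BaO: 15.82% × 100.0 = 15.82 g
Per-oxide balance check with the batch weights as given, on the stated basis (every target is met by its sum net of answer rounding effects):
  MgO: 41.17·0.3188 + 8.714·0.2152 = 15.00 g (target 15.00 g)
  CaO: 26.26·0.4810 + 8.714·0.3050 = 15.29 g (target 15.29 g)
  Al2O3: 3.565·0.6519 = 2.324 g (target 2.324 g)
  SiO2: 26.26·0.5160 + 41.17·0.6320 = 39.57 g (target 39.57 g)
  K2O: 17.68·0.6787 = 12.00 g (target 12.00 g)
  BaO: 20.35·0.7774 = 15.82 g (target 15.82 g)
Glass-mass sanity pass: batch total minus LOI = 100.0 g (per-oxide target masses sum to 100.0 g; the stated basis being 100.0 g — any gap is answer rounding).
Batch grand total — Σ batch = 117.7 g; loss to ignition Σ batch·LOI = 17.74 g; as yield: glass ÷ batch → 84.94%.

Batch per 100.0 g frit:
  Barium carbonate: 20.35 g
  Gibbsite: 3.565 g
  Wollastonite: 26.26 g
  Mg3Si4O10(OH)2: 41.17 g
  Potassium carbonate: 17.68 g
  Dolomite: 8.714 g
Total batch = 117.7 g; LOI loss = 17.74 g; yield = 84.94%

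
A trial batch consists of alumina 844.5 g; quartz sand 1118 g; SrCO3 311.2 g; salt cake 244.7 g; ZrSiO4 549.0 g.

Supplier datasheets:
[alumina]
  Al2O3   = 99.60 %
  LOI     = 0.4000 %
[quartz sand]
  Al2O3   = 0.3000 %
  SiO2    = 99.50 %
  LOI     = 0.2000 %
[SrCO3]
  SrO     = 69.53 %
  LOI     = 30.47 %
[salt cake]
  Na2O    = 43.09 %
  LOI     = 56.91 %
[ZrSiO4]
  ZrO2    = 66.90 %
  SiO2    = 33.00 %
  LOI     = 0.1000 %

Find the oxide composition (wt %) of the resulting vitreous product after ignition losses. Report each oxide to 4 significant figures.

Full precision is kept through the solve. Mid-chain values are displayed rounded off to 4 significant digits between the steps — every reported value carries a single rounding; derived quantities (the totals, the five compositions, the yield, net glass mass, LOI) are carried in exact precision from the weighed amounts at 2827 g of glass as quoted within the problem or the answer.
What the batch supplies per oxide:
  SrO: 311.2·0.6953 = 216.4 g
  ZrO2: 549.0·0.6690 = 367.3 g
  Al2O3: 844.5·0.9960 + 1118·0.003000 = 844.5 g
  Na2O: 244.7·0.4309 = 105.4 g
  SiO2: 1118·0.9950 + 549.0·0.3300 = 1294 g
LOI: 844.5·0.004000 + 1118·0.002000 + 311.2·0.3047 + 244.7·0.5691 + 549.0·0.001000 = 240.2 g
Glass = total batch minus LOI = 3067 − 240.2 = 2827 g (consistent with Σ oxide mass)
oxide / glass × 100 gives the wt %

Glass mass = 2827 g (batch 3067 − LOI 240.2).
Composition: SrO 7.654%, ZrO2 12.99%, Al2O3 29.87%, Na2O 3.730%, SiO2 45.76%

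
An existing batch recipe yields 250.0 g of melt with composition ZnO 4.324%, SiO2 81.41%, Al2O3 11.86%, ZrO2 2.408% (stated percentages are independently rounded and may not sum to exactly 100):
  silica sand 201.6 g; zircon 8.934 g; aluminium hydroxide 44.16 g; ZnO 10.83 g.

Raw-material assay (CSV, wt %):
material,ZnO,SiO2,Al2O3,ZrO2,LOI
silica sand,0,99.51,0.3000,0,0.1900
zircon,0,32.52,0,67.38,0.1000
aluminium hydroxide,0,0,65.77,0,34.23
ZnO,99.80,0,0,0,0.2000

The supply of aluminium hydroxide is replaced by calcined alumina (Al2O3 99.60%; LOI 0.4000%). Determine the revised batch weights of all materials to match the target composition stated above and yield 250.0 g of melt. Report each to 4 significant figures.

Revised batch per 250.0 g melt:
  silica sand: 201.6 g
  zircon: 8.934 g
  calcined alumina: 29.16 g
  ZnO: 10.83 g
Total batch = 250.5 g; LOI loss = 0.5303 g

The intermediate values are printed, rounded to four significant digits, when written out — full float precision is held through the solve — each reported number takes exactly one rounding — all derived quantities are recomputed starting from the weights per 250.0 g of glass in full float precision (ignition loss, the totals, the yield, the four compositions, glass mass), as they appear in problem or answer.
Per-oxide target masses for 250.0 g melt:
  ZnO: 4.324% × 250.0 = 10.81 g
  SiO2: 81.41% × 250.0 = 203.5 g
  Al2O3: 11.86% × 250.0 = 29.65 g
  ZrO2: 2.408% × 250.0 = 6.020 g
Verifying the oxide balance on the weights just shown, for the quoted basis mass (target by target, the sums agree inside rounding margins):
  ZnO: 10.83·0.9980 = 10.81 g (target 10.81 g)
  SiO2: 201.6·0.9951 + 8.934·0.3252 = 203.5 g (target 203.5 g)
  Al2O3: 201.6·0.003000 + 29.16·0.9960 = 29.65 g (target 29.65 g)
  ZrO2: 8.934·0.6738 = 6.020 g (target 6.020 g)
Consistency of the glass mass: net batch after ignition = 250.0 g (oxide target masses add up to 250.0 g; against the stated basis, 250.0 g — differing by rounding only).
Total batch = Σ batch = 250.5 g; LOI removed, Σ of batch·LOI: 0.5303 g; the yield ratio, glass ÷ batch: 99.79%.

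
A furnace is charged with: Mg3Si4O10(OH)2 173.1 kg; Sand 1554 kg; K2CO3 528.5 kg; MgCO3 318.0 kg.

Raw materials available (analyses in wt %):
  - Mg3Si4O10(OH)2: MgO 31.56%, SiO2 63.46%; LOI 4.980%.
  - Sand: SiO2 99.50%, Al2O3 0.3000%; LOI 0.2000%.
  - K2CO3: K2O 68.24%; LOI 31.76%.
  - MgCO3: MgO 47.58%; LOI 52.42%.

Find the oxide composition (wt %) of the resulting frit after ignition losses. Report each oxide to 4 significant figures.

The intermediate values appear, rounded to four significant digits, as written; all arithmetic carries full float precision from start to finish; each reported number receives exactly one rounding; the derived quantities (four oxide percentages, the yield, net glass mass, totals, LOI) are recomputed starting from the weights on 2227 kg of glass at full precision precisely as stated by the question or the answer.
Mass of each oxide from the mix:
  MgO: 173.1·0.3156 + 318.0·0.4758 = 205.9 kg
  K2O: 528.5·0.6824 = 360.6 kg
  SiO2: 173.1·0.6346 + 1554·0.9950 = 1656 kg
  Al2O3: 1554·0.003000 = 4.662 kg
LOI: 173.1·0.04980 + 1554·0.002000 + 528.5·0.3176 + 318.0·0.5242 = 346.3 kg
Glass mass = batch − LOI = 2574 − 346.3 = 2227 kg (matching Σ of the oxides)
wt %: oxide over glass, times 100

Glass mass = 2227 kg (batch 2574 − LOI 346.3).
Composition: MgO 9.246%, K2O 16.19%, SiO2 74.35%, Al2O3 0.2093%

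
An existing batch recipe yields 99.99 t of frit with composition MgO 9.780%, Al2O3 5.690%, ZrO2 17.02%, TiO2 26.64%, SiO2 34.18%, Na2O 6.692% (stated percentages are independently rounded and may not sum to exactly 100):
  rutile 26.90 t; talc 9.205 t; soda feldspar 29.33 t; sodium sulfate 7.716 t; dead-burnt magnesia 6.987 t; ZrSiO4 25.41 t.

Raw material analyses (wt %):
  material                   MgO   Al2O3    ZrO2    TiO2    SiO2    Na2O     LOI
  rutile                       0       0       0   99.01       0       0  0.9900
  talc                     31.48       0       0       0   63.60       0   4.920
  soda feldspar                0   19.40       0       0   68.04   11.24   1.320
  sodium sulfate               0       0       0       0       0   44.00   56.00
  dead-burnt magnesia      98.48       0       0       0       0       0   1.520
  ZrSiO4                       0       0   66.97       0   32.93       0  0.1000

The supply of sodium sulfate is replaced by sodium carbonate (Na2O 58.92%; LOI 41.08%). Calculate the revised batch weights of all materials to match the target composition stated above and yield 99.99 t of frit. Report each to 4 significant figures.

Mid-chain values are shown with 4-significant-figure rounding at each printed step. The whole derivation carries exact precision at all times. Every reported figure takes exactly one rounding — the derived quantities, including totals, six oxide percentages, net glass mass, the yield, LOI, are re-derived using the weight values at 99.99 t of glass in exact precision, as written in the problem or the answer.
Per-oxide target masses for 99.99 t frit:
  MgO: 9.780% × 99.99 = 9.779 t
  Al2O3: 5.690% × 99.99 = 5.689 t
  ZrO2: 17.02% × 99.99 = 17.02 t
  TiO2: 26.64% × 99.99 = 26.64 t
  SiO2: 34.18% × 99.99 = 34.18 t
  Na2O: 6.692% × 99.99 = 6.691 t
Mass-balance tally per oxide from the weights as reported, relative to the basis at hand (delivered sums recover each target inside rounding margins):
  MgO: 9.205·0.3148 + 6.987·0.9848 = 9.779 t (target 9.779 t)
  Al2O3: 29.33·0.1940 = 5.690 t (target 5.689 t)
  ZrO2: 25.41·0.6697 = 17.02 t (target 17.02 t)
  TiO2: 26.90·0.9901 = 26.63 t (target 26.64 t)
  SiO2: 9.205·0.6360 + 29.33·0.6804 + 25.41·0.3293 = 34.18 t (target 34.18 t)
  Na2O: 29.33·0.1124 + 5.762·0.5892 = 6.692 t (target 6.691 t)
Glass-mass bookkeeping: batch Σ − ignition loss = 99.99 t (summing oxide targets gives 99.99 t; against the stated basis, 99.99 t — rounding explains the deltas).
Whole-batch sum: Σ batch = 103.6 t; loss to ignition Σ batch·LOI = 3.605 t; glass ÷ batch gives a yield of 96.52%.

Revised batch per 99.99 t frit:
  rutile: 26.90 t
  talc: 9.205 t
  soda feldspar: 29.33 t
  sodium carbonate: 5.762 t
  dead-burnt magnesia: 6.987 t
  ZrSiO4: 25.41 t
Total batch = 103.6 t; LOI loss = 3.605 t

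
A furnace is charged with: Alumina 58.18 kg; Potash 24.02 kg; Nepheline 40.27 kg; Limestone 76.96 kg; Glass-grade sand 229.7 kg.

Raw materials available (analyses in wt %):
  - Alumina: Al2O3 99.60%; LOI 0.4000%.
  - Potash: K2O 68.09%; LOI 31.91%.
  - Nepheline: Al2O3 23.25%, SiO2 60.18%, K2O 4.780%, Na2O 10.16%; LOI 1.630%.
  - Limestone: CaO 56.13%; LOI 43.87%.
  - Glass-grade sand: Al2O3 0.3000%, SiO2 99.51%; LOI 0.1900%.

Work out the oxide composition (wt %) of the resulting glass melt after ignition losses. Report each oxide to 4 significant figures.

The working math runs at full precision throughout — intermediates are rounded off to 4 significant figures when displayed. A single rounding yields every reported result — derived quantities are computed in exact precision (net glass mass, the five compositions, the totals, LOI, the yield) from the batch weights on 386.4 kg of glass, as set out in the question or the answer.
Delivered oxide masses:
  Al2O3: 58.18·0.9960 + 40.27·0.2325 + 229.7·0.003000 = 68.00 kg
  SiO2: 40.27·0.6018 + 229.7·0.9951 = 252.8 kg
  K2O: 24.02·0.6809 + 40.27·0.04780 = 18.28 kg
  CaO: 76.96·0.5613 = 43.20 kg
  Na2O: 40.27·0.1016 = 4.091 kg
LOI: 58.18·0.004000 + 24.02·0.3191 + 40.27·0.01630 + 76.96·0.4387 + 229.7·0.001900 = 42.75 kg
Net of LOI, the glass mass = 429.1 − 42.75 = 386.4 kg (= Σ oxide masses)
wt % = oxide mass / glass mass × 100

Glass mass = 386.4 kg (batch 429.1 − LOI 42.75).
Composition: Al2O3 17.60%, SiO2 65.43%, K2O 4.731%, CaO 11.18%, Na2O 1.059%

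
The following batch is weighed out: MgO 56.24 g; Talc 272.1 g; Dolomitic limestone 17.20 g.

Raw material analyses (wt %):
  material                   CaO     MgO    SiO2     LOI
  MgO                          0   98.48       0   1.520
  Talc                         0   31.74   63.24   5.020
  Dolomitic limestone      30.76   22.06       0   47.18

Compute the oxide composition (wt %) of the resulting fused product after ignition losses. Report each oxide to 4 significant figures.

Glass mass = 322.9 g (batch 345.5 − LOI 22.63).
Composition: CaO 1.638%, MgO 45.07%, SiO2 53.29%

Mid-chain values are printed rounded to four significant digits; all internal work maintains full precision from first step to last; exactly one rounding goes into every reported number; derived quantities, including totals, the three compositions, ignition loss, yield, glass mass, are computed from the batch weights on 322.9 g of glass in full float precision, as quoted within either problem or answer.
Per-oxide mass from batch:
  CaO: 17.20·0.3076 = 5.291 g
  MgO: 56.24·0.9848 + 272.1·0.3174 + 17.20·0.2206 = 145.5 g
  SiO2: 272.1·0.6324 = 172.1 g
LOI: 56.24·0.01520 + 272.1·0.05020 + 17.20·0.4718 = 22.63 g
Resulting glass, batch − LOI: 345.5 − 22.63 = 322.9 g (equal to the oxide-mass sum)
percent share: oxide ÷ glass, ×100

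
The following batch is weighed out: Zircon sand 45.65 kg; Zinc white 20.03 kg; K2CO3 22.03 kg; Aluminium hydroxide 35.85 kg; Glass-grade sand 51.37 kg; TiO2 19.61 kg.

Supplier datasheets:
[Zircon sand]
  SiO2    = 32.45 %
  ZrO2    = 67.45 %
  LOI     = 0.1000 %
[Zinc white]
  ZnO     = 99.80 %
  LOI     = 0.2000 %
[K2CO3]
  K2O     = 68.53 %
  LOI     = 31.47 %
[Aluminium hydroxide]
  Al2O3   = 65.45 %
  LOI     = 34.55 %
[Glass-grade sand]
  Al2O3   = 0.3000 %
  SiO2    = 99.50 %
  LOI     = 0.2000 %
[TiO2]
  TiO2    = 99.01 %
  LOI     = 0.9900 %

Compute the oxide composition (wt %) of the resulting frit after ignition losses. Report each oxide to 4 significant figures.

Glass mass = 174.8 kg (batch 194.5 − LOI 19.70).
Composition: Al2O3 13.51%, SiO2 37.71%, TiO2 11.11%, K2O 8.635%, ZrO2 17.61%, ZnO 11.43%

The intermediate values appear, rounded to four significant digits, between the steps — each numeric step maintains exact precision at every stage — a single rounding completes each reported number. The derived quantities are recomputed from the weighed amounts at 174.8 kg of glass in full precision (totals, six oxide percentages, net glass mass, ignition loss, the yield), exactly as printed in the question or the answer.
Per-oxide mass from batch:
  Al2O3: 35.85·0.6545 + 51.37·0.003000 = 23.62 kg
  SiO2: 45.65·0.3245 + 51.37·0.9950 = 65.93 kg
  TiO2: 19.61·0.9901 = 19.42 kg
  K2O: 22.03·0.6853 = 15.10 kg
  ZrO2: 45.65·0.6745 = 30.79 kg
  ZnO: 20.03·0.9980 = 19.99 kg
LOI: 45.65·0.001000 + 20.03·0.002000 + 22.03·0.3147 + 35.85·0.3455 + 51.37·0.002000 + 19.61·0.009900 = 19.70 kg
Resulting glass, batch − LOI: 194.5 − 19.70 = 174.8 kg (the oxide masses sum to this)
percent by weight: oxide/glass ×100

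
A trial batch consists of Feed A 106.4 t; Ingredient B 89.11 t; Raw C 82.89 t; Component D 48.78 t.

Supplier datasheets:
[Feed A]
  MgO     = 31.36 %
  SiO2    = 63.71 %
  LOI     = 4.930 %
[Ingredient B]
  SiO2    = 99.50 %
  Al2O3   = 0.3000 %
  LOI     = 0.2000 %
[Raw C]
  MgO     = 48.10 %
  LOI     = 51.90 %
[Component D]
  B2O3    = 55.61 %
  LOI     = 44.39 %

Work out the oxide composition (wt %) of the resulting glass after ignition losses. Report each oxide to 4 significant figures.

All arithmetic holds full float precision all the way through — in-progress results are displayed rounded to 4 significant figures between the steps. Each reported value takes just one rounding. The derived quantities are carried starting from the weights at 257.1 t of glass at full precision (the totals, net glass mass, four oxide percentages, yield, LOI) exactly as shown in either problem or answer.
Oxide-by-oxide delivered mass:
  MgO: 106.4·0.3136 + 82.89·0.4810 = 73.24 t
  SiO2: 106.4·0.6371 + 89.11·0.9950 = 156.5 t
  Al2O3: 89.11·0.003000 = 0.2673 t
  B2O3: 48.78·0.5561 = 27.13 t
LOI: 106.4·0.04930 + 89.11·0.002000 + 82.89·0.5190 + 48.78·0.4439 = 70.10 t
Net of LOI, the glass mass = 327.2 − 70.10 = 257.1 t (matching Σ of the oxides)
percent share: oxide ÷ glass, ×100

Glass mass = 257.1 t (batch 327.2 − LOI 70.10).
Composition: MgO 28.49%, SiO2 60.86%, Al2O3 0.1040%, B2O3 10.55%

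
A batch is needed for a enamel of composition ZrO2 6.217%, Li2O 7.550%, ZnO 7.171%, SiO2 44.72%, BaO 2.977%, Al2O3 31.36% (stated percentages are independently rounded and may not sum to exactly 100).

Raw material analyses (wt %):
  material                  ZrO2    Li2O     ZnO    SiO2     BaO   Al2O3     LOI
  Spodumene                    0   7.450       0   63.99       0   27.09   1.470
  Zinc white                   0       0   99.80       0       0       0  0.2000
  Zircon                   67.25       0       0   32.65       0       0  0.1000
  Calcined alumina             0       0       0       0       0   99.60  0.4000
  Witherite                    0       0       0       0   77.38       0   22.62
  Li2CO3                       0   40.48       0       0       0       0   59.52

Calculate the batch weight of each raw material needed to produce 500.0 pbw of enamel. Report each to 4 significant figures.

Batch per 500.0 pbw enamel:
  Spodumene: 325.8 pbw
  Zinc white: 35.93 pbw
  Zircon: 46.22 pbw
  Calcined alumina: 68.80 pbw
  Witherite: 19.24 pbw
  Li2CO3: 33.29 pbw
Total batch = 529.3 pbw; LOI loss = 29.35 pbw; yield = 94.45%

All internal work runs at full precision from first step to last. In-progress results are displayed rounded off to 4 significant figures as written; each reported figure takes exactly one rounding — all derived quantities (yield, the six compositions, LOI, totals, net glass mass) are computed from the weighed amounts per 500.0 pbw of glass at exact precision, as written in the problem or answer text.
Oxide-by-oxide targets in 500.0 pbw enamel:
  ZrO2: 6.217% × 500.0 = 31.08 pbw
  Li2O: 7.550% × 500.0 = 37.75 pbw
  ZnO: 7.171% × 500.0 = 35.85 pbw
  SiO2: 44.72% × 500.0 = 223.6 pbw
  BaO: 2.977% × 500.0 = 14.88 pbw
  Al2O3: 31.36% × 500.0 = 156.8 pbw
Mass-balance tally per oxide working from each reported weight, under the basis named above (target by target, the sums agree up to rounding of the answer):
  ZrO2: 46.22·0.6725 = 31.08 pbw (target 31.08 pbw)
  Li2O: 325.8·0.07450 + 33.29·0.4048 = 37.75 pbw (target 37.75 pbw)
  ZnO: 35.93·0.9980 = 35.86 pbw (target 35.85 pbw)
  SiO2: 325.8·0.6399 + 46.22·0.3265 = 223.6 pbw (target 223.6 pbw)
  BaO: 19.24·0.7738 = 14.89 pbw (target 14.88 pbw)
  Al2O3: 325.8·0.2709 + 68.80·0.9960 = 156.8 pbw (target 156.8 pbw)
Consistency of the glass mass: the batch minus its LOI: 499.9 pbw (per-oxide target masses sum to 500.0 pbw; versus the stated basis of 500.0 pbw — rounding explains the deltas).
Total batch = Σ batch = 529.3 pbw; LOI loss = Σ batch·LOI = 29.35 pbw; yield: glass divided by total = 94.45%.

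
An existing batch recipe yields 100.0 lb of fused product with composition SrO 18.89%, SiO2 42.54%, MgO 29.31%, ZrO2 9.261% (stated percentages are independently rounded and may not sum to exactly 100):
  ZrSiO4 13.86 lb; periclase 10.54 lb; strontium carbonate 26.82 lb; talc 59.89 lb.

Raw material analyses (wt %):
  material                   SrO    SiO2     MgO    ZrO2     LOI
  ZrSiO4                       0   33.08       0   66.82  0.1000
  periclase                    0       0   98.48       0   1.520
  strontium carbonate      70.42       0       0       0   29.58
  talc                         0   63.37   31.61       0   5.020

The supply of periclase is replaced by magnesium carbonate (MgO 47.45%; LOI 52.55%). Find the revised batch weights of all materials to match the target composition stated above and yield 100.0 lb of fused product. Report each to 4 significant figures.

All internal work holds exact precision at all times. Intermediates are displayed rounded to 4 significant figures across the worked steps; each reported figure includes exactly one rounding; the derived quantities are recomputed at full float precision (LOI, totals, glass mass, four oxide percentages, the yield) using the weight values per 100.0 lb of glass, exactly as printed in either problem or answer.
Target oxide masses per 100.0 lb fused product:
  SrO: 18.89% × 100.0 = 18.89 lb
  SiO2: 42.54% × 100.0 = 42.54 lb
  MgO: 29.31% × 100.0 = 29.31 lb
  ZrO2: 9.261% × 100.0 = 9.261 lb
Mass-balance tally per oxide applying the batch weights above, for the quoted basis mass (target by target, the sums agree exact up to rounding of places):
  SrO: 26.82·0.7042 = 18.89 lb (target 18.89 lb)
  SiO2: 13.86·0.3308 + 59.89·0.6337 = 42.54 lb (target 42.54 lb)
  MgO: 21.87·0.4745 + 59.89·0.3161 = 29.31 lb (target 29.31 lb)
  ZrO2: 13.86·0.6682 = 9.261 lb (target 9.261 lb)
Consistency of the glass mass: batch total minus LOI = 99.99 lb (oxide target masses add up to 100.0 lb; stated basis 100.0 lb — any gap is answer rounding).
Summing the batch: Σ batch = 122.4 lb; LOI loss = Σ batch·LOI = 22.45 lb; glass ÷ batch gives a yield of 81.67%.

Revised batch per 100.0 lb fused product:
  ZrSiO4: 13.86 lb
  magnesium carbonate: 21.87 lb
  strontium carbonate: 26.82 lb
  talc: 59.89 lb
Total batch = 122.4 lb; LOI loss = 22.45 lb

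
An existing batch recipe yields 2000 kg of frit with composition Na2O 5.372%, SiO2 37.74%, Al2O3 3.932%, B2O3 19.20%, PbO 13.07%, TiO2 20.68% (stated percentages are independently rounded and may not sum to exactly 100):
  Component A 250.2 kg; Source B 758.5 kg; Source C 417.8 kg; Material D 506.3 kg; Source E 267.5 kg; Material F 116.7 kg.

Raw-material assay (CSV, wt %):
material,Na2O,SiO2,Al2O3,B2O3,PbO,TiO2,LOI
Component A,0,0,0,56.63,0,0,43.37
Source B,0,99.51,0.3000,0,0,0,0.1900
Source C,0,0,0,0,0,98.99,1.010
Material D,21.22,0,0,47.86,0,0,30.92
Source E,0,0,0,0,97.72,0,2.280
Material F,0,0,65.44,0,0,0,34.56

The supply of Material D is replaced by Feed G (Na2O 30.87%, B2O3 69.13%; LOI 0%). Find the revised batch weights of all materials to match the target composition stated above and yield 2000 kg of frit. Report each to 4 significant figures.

Revised batch per 2000 kg frit:
  Component A: 253.2 kg
  Source B: 758.5 kg
  Source C: 417.8 kg
  Feed G: 348.0 kg
  Source E: 267.5 kg
  Material F: 116.7 kg
Total batch = 2162 kg; LOI loss = 161.9 kg

Every computation carries full precision at each step; intermediates are displayed (rounded to 4 significant figures) in the working. A single rounding produces each reported value. Derived quantities (the totals, the yield, glass mass, ignition loss, six oxide percentages) are recomputed in full float precision from the weighed amounts at 2000 kg of glass as given in either problem or answer.
Oxide mass targets, per 2000 kg frit:
  Na2O: 5.372% × 2000 = 107.4 kg
  SiO2: 37.74% × 2000 = 754.8 kg
  Al2O3: 3.932% × 2000 = 78.64 kg
  B2O3: 19.20% × 2000 = 384.0 kg
  PbO: 13.07% × 2000 = 261.4 kg
  TiO2: 20.68% × 2000 = 413.6 kg
Checking each oxide sum with the batch weights as given, versus the basis set out (target by target, the sums agree given rounding of the digits):
  Na2O: 348.0·0.3087 = 107.4 kg (target 107.4 kg)
  SiO2: 758.5·0.9951 = 754.8 kg (target 754.8 kg)
  Al2O3: 758.5·0.003000 + 116.7·0.6544 = 78.64 kg (target 78.64 kg)
  B2O3: 253.2·0.5663 + 348.0·0.6913 = 384.0 kg (target 384.0 kg)
  PbO: 267.5·0.9772 = 261.4 kg (target 261.4 kg)
  TiO2: 417.8·0.9899 = 413.6 kg (target 413.6 kg)
Consistency of the glass mass: Σ batch − LOI loss = 2000 kg (targets for the oxides total 2000 kg; versus the stated basis of 2000 kg — differing by rounding only).
Whole-batch sum: Σ batch = 2162 kg; the LOI term Σ batch·LOI equals 161.9 kg; as yield: glass ÷ batch → 92.51%.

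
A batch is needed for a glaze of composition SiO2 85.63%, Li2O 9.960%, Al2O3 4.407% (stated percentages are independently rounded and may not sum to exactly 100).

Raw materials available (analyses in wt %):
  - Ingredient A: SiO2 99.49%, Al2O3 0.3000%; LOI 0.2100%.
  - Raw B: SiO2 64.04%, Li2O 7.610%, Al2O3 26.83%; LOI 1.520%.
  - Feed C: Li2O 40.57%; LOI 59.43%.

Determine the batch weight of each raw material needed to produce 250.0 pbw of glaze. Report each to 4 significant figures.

The intermediate values are shown, rounded to 4 significant figures, on the page; the whole derivation keeps full float precision at all times; exactly one rounding goes into every reported figure; the derived quantities (yield, LOI, the three compositions, the totals, net glass mass) are recomputed starting from the weights at 250.0 pbw of glass in full precision precisely as stated by the question or the answer.
Per-oxide target masses for 250.0 pbw glaze:
  SiO2: 85.63% × 250.0 = 214.1 pbw
  Li2O: 9.960% × 250.0 = 24.90 pbw
  Al2O3: 4.407% × 250.0 = 11.02 pbw
Balance tally, oxide-wise, on the weights just shown, per the basis as stated (every target is met by its sum inside rounding margins):
  SiO2: 190.1·0.9949 + 38.94·0.6404 = 214.1 pbw (target 214.1 pbw)
  Li2O: 38.94·0.07610 + 54.07·0.4057 = 24.90 pbw (target 24.90 pbw)
  Al2O3: 190.1·0.003000 + 38.94·0.2683 = 11.02 pbw (target 11.02 pbw)
Mass balance on the glass: batch total minus LOI = 250.0 pbw (the Σ of target masses is 250.0 pbw; versus the stated basis of 250.0 pbw — gaps are rounding artifacts).
Total batch = Σ batch = 283.1 pbw; LOI loss = Σ batch·LOI = 33.12 pbw; as yield: glass ÷ batch → 88.30%.

Batch per 250.0 pbw glaze:
  Ingredient A: 190.1 pbw
  Raw B: 38.94 pbw
  Feed C: 54.07 pbw
Total batch = 283.1 pbw; LOI loss = 33.12 pbw; yield = 88.30%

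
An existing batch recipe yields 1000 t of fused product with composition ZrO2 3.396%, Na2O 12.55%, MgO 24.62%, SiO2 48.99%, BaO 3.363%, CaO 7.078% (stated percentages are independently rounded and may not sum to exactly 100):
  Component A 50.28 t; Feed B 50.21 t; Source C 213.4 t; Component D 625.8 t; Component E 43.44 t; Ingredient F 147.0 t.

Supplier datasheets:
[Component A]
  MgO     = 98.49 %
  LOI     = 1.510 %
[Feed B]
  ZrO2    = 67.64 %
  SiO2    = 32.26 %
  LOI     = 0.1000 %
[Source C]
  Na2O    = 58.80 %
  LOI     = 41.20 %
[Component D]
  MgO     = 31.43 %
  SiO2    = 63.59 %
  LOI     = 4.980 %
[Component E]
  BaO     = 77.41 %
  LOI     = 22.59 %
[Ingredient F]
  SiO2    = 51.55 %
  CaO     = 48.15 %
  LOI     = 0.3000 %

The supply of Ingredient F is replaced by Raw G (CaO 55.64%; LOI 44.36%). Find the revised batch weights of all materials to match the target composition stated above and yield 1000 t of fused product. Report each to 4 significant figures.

Every computation runs at full precision at each step — mid-chain values are rounded off to 4 significant figures when quoted. Every reported number is rounded only once. The derived quantities, including six oxide percentages, LOI, net glass mass, the yield, totals, are re-derived using the weight values at 1000 t of glass in full float precision precisely as stated by the problem or the answer.
Oxide mass targets, per 1000 t fused product:
  ZrO2: 3.396% × 1000 = 33.96 t
  Na2O: 12.55% × 1000 = 125.5 t
  MgO: 24.62% × 1000 = 246.2 t
  SiO2: 48.99% × 1000 = 489.9 t
  BaO: 3.363% × 1000 = 33.63 t
  CaO: 7.078% × 1000 = 70.78 t
Oxide-by-oxide audit using the reported weights, on the stated basis (oxide sums agree with the targets once rounding is allowed for):
  ZrO2: 50.21·0.6764 = 33.96 t (target 33.96 t)
  Na2O: 213.4·0.5880 = 125.5 t (target 125.5 t)
  MgO: 12.25·0.9849 + 744.9·0.3143 = 246.2 t (target 246.2 t)
  SiO2: 50.21·0.3226 + 744.9·0.6359 = 489.9 t (target 489.9 t)
  BaO: 43.44·0.7741 = 33.63 t (target 33.63 t)
  CaO: 127.2·0.5564 = 70.77 t (target 70.78 t)
Consistency of the glass mass: batch total minus LOI = 999.9 t (summing oxide targets gives 1000 t; stated basis 1000 t — a pure rounding effect).
Total batch = Σ batch = 1191 t; the LOI term Σ batch·LOI equals 191.5 t; the yield ratio, glass ÷ batch: 83.93%.

Revised batch per 1000 t fused product:
  Component A: 12.25 t
  Feed B: 50.21 t
  Source C: 213.4 t
  Component D: 744.9 t
  Component E: 43.44 t
  Raw G: 127.2 t
Total batch = 1191 t; LOI loss = 191.5 t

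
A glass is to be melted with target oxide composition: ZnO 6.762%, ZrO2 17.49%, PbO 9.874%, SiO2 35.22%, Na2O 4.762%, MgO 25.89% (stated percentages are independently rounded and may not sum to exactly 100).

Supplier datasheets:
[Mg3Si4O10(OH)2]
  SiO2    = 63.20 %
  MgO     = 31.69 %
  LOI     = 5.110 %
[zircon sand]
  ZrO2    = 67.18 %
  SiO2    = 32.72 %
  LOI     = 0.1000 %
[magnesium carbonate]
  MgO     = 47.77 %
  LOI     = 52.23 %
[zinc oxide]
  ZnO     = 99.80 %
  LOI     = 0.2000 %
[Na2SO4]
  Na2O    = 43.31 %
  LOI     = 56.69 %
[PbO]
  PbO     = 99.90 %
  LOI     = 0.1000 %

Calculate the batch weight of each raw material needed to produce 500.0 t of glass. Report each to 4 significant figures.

Batch per 500.0 t glass:
  Mg3Si4O10(OH)2: 211.2 t
  zircon sand: 130.2 t
  magnesium carbonate: 130.8 t
  zinc oxide: 33.88 t
  Na2SO4: 54.98 t
  PbO: 49.42 t
Total batch = 610.5 t; LOI loss = 110.5 t; yield = 81.90%

Each numeric step runs at full precision through the solve — values along the way are shown with 4-significant-figure rounding between the steps. A single rounding yields every reported result. Derived quantities are computed at full precision (the six compositions, LOI, yield, net glass mass, the totals) from the weighed amounts at 500.0 t of glass, precisely as stated by the problem or the answer.
Per-oxide target masses for 500.0 t glass:
  ZnO: 6.762% × 500.0 = 33.81 t
  ZrO2: 17.49% × 500.0 = 87.45 t
  PbO: 9.874% × 500.0 = 49.37 t
  SiO2: 35.22% × 500.0 = 176.1 t
  Na2O: 4.762% × 500.0 = 23.81 t
  MgO: 25.89% × 500.0 = 129.4 t
Sums-versus-targets review working from each reported weight, per the basis as stated (each sum matches its target mass within answer rounding):
  ZnO: 33.88·0.9980 = 33.81 t (target 33.81 t)
  ZrO2: 130.2·0.6718 = 87.47 t (target 87.45 t)
  PbO: 49.42·0.9990 = 49.37 t (target 49.37 t)
  SiO2: 211.2·0.6320 + 130.2·0.3272 = 176.1 t (target 176.1 t)
  Na2O: 54.98·0.4331 = 23.81 t (target 23.81 t)
  MgO: 211.2·0.3169 + 130.8·0.4777 = 129.4 t (target 129.4 t)
Mass balance on the glass: Σ batch − LOI loss = 500.0 t (the targets, summed, come to 500.0 t; with the basis standing at 500.0 t — any gap is answer rounding).
Whole-batch sum: Σ batch = 610.5 t; Σ batch·LOI gives LOI loss = 110.5 t; the yield ratio, glass ÷ batch: 81.90%.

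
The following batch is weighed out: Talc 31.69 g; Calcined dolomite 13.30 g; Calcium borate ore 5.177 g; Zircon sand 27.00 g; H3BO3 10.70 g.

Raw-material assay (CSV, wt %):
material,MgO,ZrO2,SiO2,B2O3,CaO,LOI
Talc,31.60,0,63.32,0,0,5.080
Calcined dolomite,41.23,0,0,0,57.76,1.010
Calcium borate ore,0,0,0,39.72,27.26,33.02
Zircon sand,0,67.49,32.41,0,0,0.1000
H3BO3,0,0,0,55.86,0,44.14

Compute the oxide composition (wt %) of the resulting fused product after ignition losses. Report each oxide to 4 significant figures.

Glass mass = 79.66 g (batch 87.87 − LOI 8.204).
Composition: MgO 19.45%, ZrO2 22.87%, SiO2 36.17%, B2O3 10.08%, CaO 11.41%

Values along the way are shown, rounded to 4 significant figures, between the steps — full precision is held throughout; each reported number is rounded exactly once; derived quantities are carried starting from the weights at 79.66 g of glass at full float precision (LOI, the yield, totals, net glass mass, five oxide percentages) as written in question or answer.
What the batch supplies per oxide:
  MgO: 31.69·0.3160 + 13.30·0.4123 = 15.50 g
  ZrO2: 27.00·0.6749 = 18.22 g
  SiO2: 31.69·0.6332 + 27.00·0.3241 = 28.82 g
  B2O3: 5.177·0.3972 + 10.70·0.5586 = 8.033 g
  CaO: 13.30·0.5776 + 5.177·0.2726 = 9.093 g
LOI: 31.69·0.05080 + 13.30·0.01010 + 5.177·0.3302 + 27.00·0.001000 + 10.70·0.4414 = 8.204 g
The glass mass, total less LOI, = 87.87 − 8.204 = 79.66 g (= the summed oxide contributions)
percent share: oxide ÷ glass, ×100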